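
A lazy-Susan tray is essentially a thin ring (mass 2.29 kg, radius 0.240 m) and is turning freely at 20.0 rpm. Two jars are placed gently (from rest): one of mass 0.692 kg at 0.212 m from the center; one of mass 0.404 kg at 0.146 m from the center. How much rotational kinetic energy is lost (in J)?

energy lost ≈ 0.0669 J

No external torque acts about the center; L_before = L_after.
I_p = (2.29)(0.240)² = 0.1319 kg·m².
Added inertia Σmr² = (0.692)(0.212)² + (0.404)(0.146)² = 0.03971 kg·m²; I_f = 0.1319 + 0.03971 = 0.1716 kg·m².
ω_f = I_p ω_i / I_f = (0.1319)(20.0) / 0.1716 = 15.37 rpm.
KE_i = ½(0.1319)(2.094 rad/s)² = 0.2893 J; KE_f = ½(0.1716)(1.610)² = 0.2224 J.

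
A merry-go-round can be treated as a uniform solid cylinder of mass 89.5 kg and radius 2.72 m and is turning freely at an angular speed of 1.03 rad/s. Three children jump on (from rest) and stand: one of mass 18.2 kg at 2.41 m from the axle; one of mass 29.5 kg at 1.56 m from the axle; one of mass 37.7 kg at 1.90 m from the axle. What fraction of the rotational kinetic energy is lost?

fraction ≈ 0.486

No external torque acts about the axle; L_before = L_after.
I_p = ½(89.5)(2.72)² = 331.1 kg·m².
Added inertia Σmr² = (18.2)(2.41)² + (29.5)(1.56)² + (37.7)(1.90)² = 313.6 kg·m²; I_f = 331.1 + 313.6 = 644.7 kg·m².
ω_f = I_p ω_i / I_f = (331.1)(1.03) / 644.7 = 0.5290 rad/s.
KE_i = ½(331.1)(1.030 rad/s)² = 175.6 J; KE_f = ½(644.7)(0.5290)² = 90.19 J.
Fraction lost = 0.4864.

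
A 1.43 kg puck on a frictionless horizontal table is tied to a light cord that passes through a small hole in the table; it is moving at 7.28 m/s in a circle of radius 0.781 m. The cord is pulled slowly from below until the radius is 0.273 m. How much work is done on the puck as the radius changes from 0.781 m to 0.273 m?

W ≈ 272 J

The only horizontal force on the mass is along the cord (radial), so it exerts no torque about the hole and angular momentum m v r is conserved.
v₂ = v₁ r₁ / r₂ = (7.28)(0.781) / (0.273) = 20.83 m/s.
W = ΔKE = ½m(v₂² − v₁²) = 272.2 J.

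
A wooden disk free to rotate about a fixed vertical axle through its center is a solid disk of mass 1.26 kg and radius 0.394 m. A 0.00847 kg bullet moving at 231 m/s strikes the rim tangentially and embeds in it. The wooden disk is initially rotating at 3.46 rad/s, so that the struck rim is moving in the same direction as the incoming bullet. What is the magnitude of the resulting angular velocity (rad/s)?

The axle reaction passes through the axle and exerts no torque about it; angular momentum about the axle is conserved through the impact.
I_p = ½(1.26)(0.394)² = 0.09780 kg·m². Taking the sense of the bullet's angular momentum as positive, L_{bullet} = m v R = (0.00847)(231)(0.394) = 0.7709 kg·m²/s.
L_i = +I_p ω_p + m v R = +(0.09780)(3.46) + 0.7709 = 1.109 kg·m²/s.
After sticking, I_f = I_p + m R² = 0.09780 + (0.00847)(0.394)² = 0.09911 kg·m².
ω_f = L_i / I_f = 1.109 / 0.09911 = 11.19 rad/s.

|ω_f| ≈ 11.2 rad/s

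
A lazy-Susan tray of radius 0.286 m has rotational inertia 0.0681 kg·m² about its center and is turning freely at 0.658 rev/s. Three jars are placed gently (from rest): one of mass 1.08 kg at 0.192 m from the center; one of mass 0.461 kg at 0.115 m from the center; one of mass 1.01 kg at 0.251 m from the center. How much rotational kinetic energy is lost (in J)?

energy lost ≈ 0.359 J

The added mass arrives with no angular momentum about the center, and any external torque about the center is negligible, so the system's angular momentum is conserved.
Added inertia Σmr² = (1.08)(0.192)² + (0.461)(0.115)² + (1.01)(0.251)² = 0.1095 kg·m²; I_f = 0.06810 + 0.1095 = 0.1776 kg·m².
ω_f = I_p ω_i / I_f = (0.06810)(0.658) / 0.1776 = 0.2522 rev/s.
KE_i = ½(0.06810)(4.134 rad/s)² = 0.5820 J; KE_f = ½(0.1776)(1.585)² = 0.2231 J.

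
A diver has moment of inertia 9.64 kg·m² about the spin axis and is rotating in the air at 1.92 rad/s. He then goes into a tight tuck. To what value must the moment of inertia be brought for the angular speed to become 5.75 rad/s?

With no external torque about the axis, L is conserved: I₁ω₁ = I₂ω₂.
I₂ = I₁ω₁ / ω₂ = (9.64)(1.92) / (5.75) = 3.219 kg·m².

I₂ ≈ 3.22 kg·m²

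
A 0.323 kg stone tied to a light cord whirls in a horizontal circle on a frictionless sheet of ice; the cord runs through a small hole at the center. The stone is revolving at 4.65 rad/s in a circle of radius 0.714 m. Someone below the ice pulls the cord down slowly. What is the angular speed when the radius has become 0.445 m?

No torque about the axis ⇒ m r₁² ω₁ = m r₂² ω₂.
ω₂ = ω₁ (r₁/r₂)² = (4.65)(0.714/0.445)² = 11.97 rad/s.

ω₂ ≈ 12.0 rad/s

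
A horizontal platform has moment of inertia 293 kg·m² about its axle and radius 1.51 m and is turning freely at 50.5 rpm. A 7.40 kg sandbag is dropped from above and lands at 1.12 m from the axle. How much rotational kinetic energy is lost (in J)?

energy lost ≈ 126 J

No external torque acts about the axle; L_before = L_after.
Added inertia Σmr² = (7.40)(1.12)² = 9.283 kg·m²; I_f = 293.0 + 9.283 = 302.3 kg·m².
ω_f = I_p ω_i / I_f = (293.0)(50.5) / 302.3 = 48.95 rpm.
KE_i = ½(293.0)(5.288 rad/s)² = 4097 J; KE_f = ½(302.3)(5.126)² = 3971 J.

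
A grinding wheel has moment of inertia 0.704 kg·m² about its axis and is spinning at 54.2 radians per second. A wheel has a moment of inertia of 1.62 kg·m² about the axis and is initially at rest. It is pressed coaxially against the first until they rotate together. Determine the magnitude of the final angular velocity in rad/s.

No external torque acts about the common axis, so total angular momentum is conserved.
Taking A's sense as positive: L = (0.7040)(54.2) = 38.16 kg·m²·rad/s.
Combined I = 0.7040 + 1.620 = 2.324 kg·m².
ω_f = L / I = 38.16 / 2.324 = 16.42 rad/s.

|ω_f| ≈ 16.4 rad/s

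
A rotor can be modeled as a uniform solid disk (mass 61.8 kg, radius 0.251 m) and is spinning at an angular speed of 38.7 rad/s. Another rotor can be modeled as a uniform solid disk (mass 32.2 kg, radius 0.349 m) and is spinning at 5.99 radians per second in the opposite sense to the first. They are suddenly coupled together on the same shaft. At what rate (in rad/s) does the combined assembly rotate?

|ω_f| ≈ 16.3 rad/s

The coupling torques are internal; angular momentum about the shared axis is conserved.
Moments of inertia: I_A = ½(61.8)(0.251)² = 1.947 kg·m²; I_B = ½(32.2)(0.349)² = 1.961 kg·m².
Taking A's sense as positive: L = (1.947)(38.7) − (1.961)(5.99) = 63.59 kg·m²·rad/s.
Combined I = 1.947 + 1.961 = 3.908 kg·m².
ω_f = L / I = 63.59 / 3.908 = 16.27 rad/s.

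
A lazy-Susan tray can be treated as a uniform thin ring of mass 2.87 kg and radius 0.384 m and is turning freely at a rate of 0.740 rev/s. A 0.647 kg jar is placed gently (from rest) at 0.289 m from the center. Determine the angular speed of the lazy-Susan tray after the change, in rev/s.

The added mass arrives with no angular momentum about the center, and any external torque about the center is negligible, so the system's angular momentum is conserved.
I_p = (2.87)(0.384)² = 0.4232 kg·m².
Added inertia Σmr² = (0.647)(0.289)² = 0.05404 kg·m²; I_f = 0.4232 + 0.05404 = 0.4772 kg·m².
ω_f = I_p ω_i / I_f = (0.4232)(0.740) / 0.4772 = 0.6562 rev/s.

ω_f ≈ 0.656 rev/s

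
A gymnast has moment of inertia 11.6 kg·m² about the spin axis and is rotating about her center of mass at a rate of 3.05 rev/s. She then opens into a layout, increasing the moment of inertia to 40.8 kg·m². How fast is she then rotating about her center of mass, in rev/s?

ω₂ ≈ 0.867 rev/s

With no external torque about the axis, L is conserved: I₁ω₁ = I₂ω₂.
ω₂ = I₁ω₁ / I₂ = (11.60)(3.05 rev/s) / (40.80) = 0.8672 rev/s.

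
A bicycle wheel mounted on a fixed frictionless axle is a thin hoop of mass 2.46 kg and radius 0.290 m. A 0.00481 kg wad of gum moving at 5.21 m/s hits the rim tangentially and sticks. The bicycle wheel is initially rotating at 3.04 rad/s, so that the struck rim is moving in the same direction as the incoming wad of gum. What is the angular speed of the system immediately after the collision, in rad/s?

About the axle the impulsive forces during the collision are internal, so angular momentum about that axis is conserved.
I_p = (2.46)(0.290)² = 0.2069 kg·m². Taking the sense of the wad of gum's angular momentum as positive, L_{wad} = m v R = (0.00481)(5.21)(0.290) = 0.007267 kg·m²/s.
L_i = +I_p ω_p + m v R = +(0.2069)(3.04) + 0.007267 = 0.6362 kg·m²/s.
After sticking, I_f = I_p + m R² = 0.2069 + (0.00481)(0.290)² = 0.2073 kg·m².
ω_f = L_i / I_f = 0.6362 / 0.2073 = 3.069 rad/s.

|ω_f| ≈ 3.07 rad/s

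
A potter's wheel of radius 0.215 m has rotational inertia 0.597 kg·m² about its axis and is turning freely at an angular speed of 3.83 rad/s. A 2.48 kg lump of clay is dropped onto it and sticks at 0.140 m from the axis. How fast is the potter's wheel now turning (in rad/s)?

The added mass arrives with no angular momentum about the axis, and any external torque about the axis is negligible, so the system's angular momentum is conserved.
Added inertia Σmr² = (2.48)(0.140)² = 0.04861 kg·m²; I_f = 0.5970 + 0.04861 = 0.6456 kg·m².
ω_f = I_p ω_i / I_f = (0.5970)(3.83) / 0.6456 = 3.542 rad/s.

ω_f ≈ 3.54 rad/s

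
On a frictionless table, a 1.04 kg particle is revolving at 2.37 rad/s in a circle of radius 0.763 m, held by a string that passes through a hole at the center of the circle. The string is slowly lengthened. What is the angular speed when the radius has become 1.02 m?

No torque about the axis ⇒ m r₁² ω₁ = m r₂² ω₂.
ω₂ = ω₁ (r₁/r₂)² = (2.37)(0.763/1.02)² = 1.326 rad/s.

ω₂ ≈ 1.33 rad/s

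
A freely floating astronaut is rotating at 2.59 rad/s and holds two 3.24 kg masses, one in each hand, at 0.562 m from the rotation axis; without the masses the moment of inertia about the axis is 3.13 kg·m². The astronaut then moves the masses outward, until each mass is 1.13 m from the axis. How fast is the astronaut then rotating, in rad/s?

Angular momentum about the spin axis is conserved since the torque about it is zero.
I₁ = 3.13 + 2(3.24)(0.562)² = 5.177 kg·m²; I₂ = 3.13 + 2(3.24)(1.13)² = 11.40 kg·m².
ω₂ = I₁ω₁ / I₂ = (5.177)(2.59 rad/s) / (11.40) = 1.176 rad/s.

ω₂ ≈ 1.18 rad/s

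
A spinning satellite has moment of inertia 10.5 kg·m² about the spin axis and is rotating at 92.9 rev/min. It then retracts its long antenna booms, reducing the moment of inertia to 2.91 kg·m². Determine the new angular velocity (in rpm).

Angular momentum about the spin axis is conserved since the torque about it is zero.
ω₂ = I₁ω₁ / I₂ = (10.50)(92.9 rpm) / (2.910) = 335.2 rpm.

ω₂ ≈ 335 rpm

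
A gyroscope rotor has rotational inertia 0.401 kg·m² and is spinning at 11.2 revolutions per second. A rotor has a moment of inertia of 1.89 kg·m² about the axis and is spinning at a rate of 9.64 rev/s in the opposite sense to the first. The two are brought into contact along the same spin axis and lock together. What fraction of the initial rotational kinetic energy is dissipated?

The coupling torques are internal; angular momentum about the shared axis is conserved.
Taking A's sense as positive: L = (0.4010)(11.2) − (1.890)(9.64) = -13.73 kg·m²·rev/s.
Combined I = 0.4010 + 1.890 = 2.291 kg·m².
ω_f = L / I = -13.73 / 2.291 = -5.992 rev/s.
KE_i = ½ΣIω² = 4460 J; KE_f = ½(2.291)(37.65)² = 1624 J.
Fraction dissipated = (KE_i − KE_f)/KE_i = 0.6359.

fraction ≈ 0.636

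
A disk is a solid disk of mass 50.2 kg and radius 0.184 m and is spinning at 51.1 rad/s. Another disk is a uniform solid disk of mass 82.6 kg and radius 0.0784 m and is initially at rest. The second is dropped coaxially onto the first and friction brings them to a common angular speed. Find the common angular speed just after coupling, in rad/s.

|ω_f| ≈ 39.3 rad/s

The coupling torques are internal; angular momentum about the shared axis is conserved.
Moments of inertia: I_A = ½(50.2)(0.184)² = 0.8498 kg·m²; I_B = ½(82.6)(0.0784)² = 0.2539 kg·m².
Taking A's sense as positive: L = (0.8498)(51.1) = 43.42 kg·m²·rad/s.
Combined I = 0.8498 + 0.2539 = 1.104 kg·m².
ω_f = L / I = 43.42 / 1.104 = 39.35 rad/s.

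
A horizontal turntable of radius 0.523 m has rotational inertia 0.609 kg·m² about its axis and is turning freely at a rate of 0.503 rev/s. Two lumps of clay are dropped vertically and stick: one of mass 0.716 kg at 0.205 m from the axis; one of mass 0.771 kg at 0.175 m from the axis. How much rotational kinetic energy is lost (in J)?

energy lost ≈ 0.246 J

The added mass arrives with no angular momentum about the axis, and any external torque about the axis is negligible, so the system's angular momentum is conserved.
Added inertia Σmr² = (0.716)(0.205)² + (0.771)(0.175)² = 0.05370 kg·m²; I_f = 0.6090 + 0.05370 = 0.6627 kg·m².
ω_f = I_p ω_i / I_f = (0.6090)(0.503) / 0.6627 = 0.4622 rev/s.
KE_i = ½(0.6090)(3.160 rad/s)² = 3.041 J; KE_f = ½(0.6627)(2.904)² = 2.795 J.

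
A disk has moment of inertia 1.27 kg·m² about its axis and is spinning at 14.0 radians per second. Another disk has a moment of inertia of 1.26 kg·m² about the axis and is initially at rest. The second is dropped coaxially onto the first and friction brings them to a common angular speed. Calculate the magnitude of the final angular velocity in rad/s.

|ω_f| ≈ 7.03 rad/s

No external torque acts about the common axis, so total angular momentum is conserved.
Taking A's sense as positive: L = (1.270)(14.0) = 17.78 kg·m²·rad/s.
Combined I = 1.270 + 1.260 = 2.530 kg·m².
ω_f = L / I = 17.78 / 2.530 = 7.028 rad/s.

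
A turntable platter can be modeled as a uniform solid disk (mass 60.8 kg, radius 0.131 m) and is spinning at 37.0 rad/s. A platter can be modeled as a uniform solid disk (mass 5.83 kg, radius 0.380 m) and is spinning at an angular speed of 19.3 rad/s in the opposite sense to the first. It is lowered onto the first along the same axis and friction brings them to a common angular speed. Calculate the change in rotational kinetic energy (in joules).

No external torque acts about the common axis, so total angular momentum is conserved.
Moments of inertia: I_A = ½(60.8)(0.131)² = 0.5217 kg·m²; I_B = ½(5.83)(0.380)² = 0.4209 kg·m².
Taking A's sense as positive: L = (0.5217)(37.0) − (0.4209)(19.3) = 11.18 kg·m²·rad/s.
Combined I = 0.5217 + 0.4209 = 0.9426 kg·m².
ω_f = L / I = 11.18 / 0.9426 = 11.86 rad/s.
KE_i = ½ΣIω² = 435.5 J; KE_f = ½(0.9426)(11.86)² = 66.29 J.

ΔKE ≈ -369 J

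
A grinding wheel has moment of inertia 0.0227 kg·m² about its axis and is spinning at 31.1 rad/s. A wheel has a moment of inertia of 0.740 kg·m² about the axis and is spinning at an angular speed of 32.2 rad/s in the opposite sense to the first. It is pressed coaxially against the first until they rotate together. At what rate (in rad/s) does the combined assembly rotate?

|ω_f| ≈ 30.3 rad/s

No external torque acts about the common axis, so total angular momentum is conserved.
Taking A's sense as positive: L = (0.02270)(31.1) − (0.7400)(32.2) = -23.12 kg·m²·rad/s.
Combined I = 0.02270 + 0.7400 = 0.7627 kg·m².
ω_f = L / I = -23.12 / 0.7627 = -30.32 rad/s.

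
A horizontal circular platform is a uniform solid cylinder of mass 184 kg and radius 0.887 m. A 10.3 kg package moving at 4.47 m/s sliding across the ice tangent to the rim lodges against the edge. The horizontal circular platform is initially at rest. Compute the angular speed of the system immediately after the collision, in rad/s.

|ω_f| ≈ 0.507 rad/s

About the central axle the impulsive forces during the collision are internal, so angular momentum about that axis is conserved.
I_p = ½(184)(0.887)² = 72.38 kg·m². Taking the sense of the package's angular momentum as positive, L_{package} = m v R = (10.3)(4.47)(0.887) = 40.84 kg·m²/s.
L_i = 0 + 40.84 = 40.84 kg·m²/s.
After sticking, I_f = I_p + m R² = 72.38 + (10.3)(0.887)² = 80.49 kg·m².
ω_f = L_i / I_f = 40.84 / 80.49 = 0.5074 rad/s.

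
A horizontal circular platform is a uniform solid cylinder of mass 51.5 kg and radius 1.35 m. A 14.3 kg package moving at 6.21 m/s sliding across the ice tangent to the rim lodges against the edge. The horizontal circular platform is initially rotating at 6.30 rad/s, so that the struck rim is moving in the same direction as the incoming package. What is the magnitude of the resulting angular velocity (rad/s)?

About the central axle the impulsive forces during the collision are internal, so angular momentum about that axis is conserved.
I_p = ½(51.5)(1.35)² = 46.93 kg·m². Taking the sense of the package's angular momentum as positive, L_{package} = m v R = (14.3)(6.21)(1.35) = 119.9 kg·m²/s.
L_i = +I_p ω_p + m v R = +(46.93)(6.30) + 119.9 = 415.5 kg·m²/s.
After sticking, I_f = I_p + m R² = 46.93 + (14.3)(1.35)² = 72.99 kg·m².
ω_f = L_i / I_f = 415.5 / 72.99 = 5.693 rad/s.

|ω_f| ≈ 5.69 rad/s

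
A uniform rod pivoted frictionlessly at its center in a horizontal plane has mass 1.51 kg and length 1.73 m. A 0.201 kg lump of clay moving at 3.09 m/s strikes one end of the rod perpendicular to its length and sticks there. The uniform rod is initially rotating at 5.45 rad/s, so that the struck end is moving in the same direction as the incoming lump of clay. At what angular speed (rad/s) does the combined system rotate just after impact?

About the pivot the impulsive forces during the collision are internal, so angular momentum about that axis is conserved.
I_p = (1/12)(1.51)(1.73)² = 0.3766 kg·m². Taking the sense of the lump of clay's angular momentum as positive, L_{lump} = m v R = (0.201)(3.09)(1.73/2) = 0.5372 kg·m²/s.
L_i = +I_p ω_p + m v R = +(0.3766)(5.45) + 0.5372 = 2.590 kg·m²/s.
After sticking, I_f = I_p + m R² = 0.3766 + (0.201)(1.73/2)² = 0.5270 kg·m².
ω_f = L_i / I_f = 2.590 / 0.5270 = 4.914 rad/s.

|ω_f| ≈ 4.91 rad/s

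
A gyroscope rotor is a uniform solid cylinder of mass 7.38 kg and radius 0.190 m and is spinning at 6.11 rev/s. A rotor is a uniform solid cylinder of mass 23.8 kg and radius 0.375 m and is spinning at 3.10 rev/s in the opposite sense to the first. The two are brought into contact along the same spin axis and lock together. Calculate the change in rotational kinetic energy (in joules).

ΔKE ≈ -207 J

The coupling torques are internal; angular momentum about the shared axis is conserved.
Moments of inertia: I_A = ½(7.38)(0.190)² = 0.1332 kg·m²; I_B = ½(23.8)(0.375)² = 1.673 kg·m².
Taking A's sense as positive: L = (0.1332)(6.11) − (1.673)(3.10) = -4.374 kg·m²·rev/s.
Combined I = 0.1332 + 1.673 = 1.807 kg·m².
ω_f = L / I = -4.374 / 1.807 = -2.421 rev/s.
KE_i = ½ΣIω² = 415.6 J; KE_f = ½(1.807)(15.21)² = 209.0 J.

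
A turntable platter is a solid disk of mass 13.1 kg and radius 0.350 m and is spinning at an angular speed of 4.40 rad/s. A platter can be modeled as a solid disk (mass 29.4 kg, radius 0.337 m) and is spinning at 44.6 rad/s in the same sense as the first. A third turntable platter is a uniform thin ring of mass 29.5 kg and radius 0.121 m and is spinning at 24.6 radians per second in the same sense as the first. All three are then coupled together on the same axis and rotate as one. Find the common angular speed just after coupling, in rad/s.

|ω_f| ≈ 30.5 rad/s

The coupling torques are internal; angular momentum about the shared axis is conserved.
Moments of inertia: I_A = ½(13.1)(0.350)² = 0.8024 kg·m²; I_B = ½(29.4)(0.337)² = 1.669 kg·m²; I_C = (29.5)(0.121)² = 0.4319 kg·m².
Taking A's sense as positive: L = (0.8024)(4.40) + (1.669)(44.6) + (0.4319)(24.6) = 88.61 kg·m²·rad/s.
Combined I = 0.8024 + 1.669 + 0.4319 = 2.904 kg·m².
ω_f = L / I = 88.61 / 2.904 = 30.52 rad/s.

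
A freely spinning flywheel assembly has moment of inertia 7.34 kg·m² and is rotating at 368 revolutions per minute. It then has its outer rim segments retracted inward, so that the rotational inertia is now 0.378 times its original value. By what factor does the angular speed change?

Angular momentum about the spin axis is conserved since the torque about it is zero.
I₂ = 0.378 × 7.34 = 2.775 kg·m².
ω₂/ω₁ = I₁/I₂ = 7.340 / 2.775 = 2.646.

ω₂/ω₁ ≈ 2.65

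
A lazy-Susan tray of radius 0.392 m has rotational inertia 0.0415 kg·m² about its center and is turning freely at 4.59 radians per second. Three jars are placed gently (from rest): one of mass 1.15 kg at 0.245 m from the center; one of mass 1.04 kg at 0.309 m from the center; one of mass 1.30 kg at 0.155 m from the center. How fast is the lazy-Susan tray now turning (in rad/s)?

No external torque acts about the center; L_before = L_after.
Added inertia Σmr² = (1.15)(0.245)² + (1.04)(0.309)² + (1.30)(0.155)² = 0.1996 kg·m²; I_f = 0.04150 + 0.1996 = 0.2411 kg·m².
ω_f = I_p ω_i / I_f = (0.04150)(4.59) / 0.2411 = 0.7902 rad/s.

ω_f ≈ 0.790 rad/s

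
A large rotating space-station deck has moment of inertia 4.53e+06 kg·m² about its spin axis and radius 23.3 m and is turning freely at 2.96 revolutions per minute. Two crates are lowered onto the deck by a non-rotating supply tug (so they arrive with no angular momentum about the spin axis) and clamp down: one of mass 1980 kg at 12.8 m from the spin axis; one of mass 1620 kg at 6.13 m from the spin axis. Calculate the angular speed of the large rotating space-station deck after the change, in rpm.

No external torque acts about the spin axis; L_before = L_after.
Added inertia Σmr² = (1980)(12.8)² + (1620)(6.13)² = 3.853e+05 kg·m²; I_f = 4.530e+06 + 3.853e+05 = 4.915e+06 kg·m².
ω_f = I_p ω_i / I_f = (4.530e+06)(2.96) / 4.915e+06 = 2.728 rpm.

ω_f ≈ 2.73 rpm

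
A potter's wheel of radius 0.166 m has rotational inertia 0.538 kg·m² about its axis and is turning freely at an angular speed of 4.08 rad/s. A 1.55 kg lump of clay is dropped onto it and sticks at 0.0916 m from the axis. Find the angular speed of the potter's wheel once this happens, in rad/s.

The added mass arrives with no angular momentum about the axis, and any external torque about the axis is negligible, so the system's angular momentum is conserved.
Added inertia Σmr² = (1.55)(0.0916)² = 0.01301 kg·m²; I_f = 0.5380 + 0.01301 = 0.5510 kg·m².
ω_f = I_p ω_i / I_f = (0.5380)(4.08) / 0.5510 = 3.984 rad/s.

ω_f ≈ 3.98 rad/s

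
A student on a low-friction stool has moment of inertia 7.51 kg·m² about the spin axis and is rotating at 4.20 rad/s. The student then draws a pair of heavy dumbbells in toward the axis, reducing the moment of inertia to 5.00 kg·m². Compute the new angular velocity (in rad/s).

With no external torque about the axis, L is conserved: I₁ω₁ = I₂ω₂.
ω₂ = I₁ω₁ / I₂ = (7.510)(4.20 rad/s) / (5.000) = 6.308 rad/s.

ω₂ ≈ 6.31 rad/s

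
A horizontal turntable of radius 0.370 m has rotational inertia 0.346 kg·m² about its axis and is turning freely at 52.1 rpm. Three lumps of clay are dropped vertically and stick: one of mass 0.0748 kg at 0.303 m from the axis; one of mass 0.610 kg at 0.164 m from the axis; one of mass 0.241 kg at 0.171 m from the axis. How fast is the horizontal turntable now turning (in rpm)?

ω_f ≈ 47.9 rpm

No external torque acts about the axis; L_before = L_after.
Added inertia Σmr² = (0.0748)(0.303)² + (0.610)(0.164)² + (0.241)(0.171)² = 0.03032 kg·m²; I_f = 0.3460 + 0.03032 = 0.3763 kg·m².
ω_f = I_p ω_i / I_f = (0.3460)(52.1) / 0.3763 = 47.90 rpm.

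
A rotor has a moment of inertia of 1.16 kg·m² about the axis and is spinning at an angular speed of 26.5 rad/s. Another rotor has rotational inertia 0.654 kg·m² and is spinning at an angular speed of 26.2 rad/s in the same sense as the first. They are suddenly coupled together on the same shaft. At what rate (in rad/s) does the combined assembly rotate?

|ω_f| ≈ 26.4 rad/s

The coupling torques are internal; angular momentum about the shared axis is conserved.
Taking A's sense as positive: L = (1.160)(26.5) + (0.6540)(26.2) = 47.87 kg·m²·rad/s.
Combined I = 1.160 + 0.6540 = 1.814 kg·m².
ω_f = L / I = 47.87 / 1.814 = 26.39 rad/s.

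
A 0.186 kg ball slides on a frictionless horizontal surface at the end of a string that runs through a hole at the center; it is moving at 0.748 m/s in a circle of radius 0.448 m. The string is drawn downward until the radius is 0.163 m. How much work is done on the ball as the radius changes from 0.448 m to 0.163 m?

The only horizontal force on the mass is along the cord (radial), so it exerts no torque about the hole and angular momentum m v r is conserved.
v₂ = v₁ r₁ / r₂ = (0.748)(0.448) / (0.163) = 2.056 m/s.
W = ΔKE = ½m(v₂² − v₁²) = 0.3410 J.

W ≈ 0.341 J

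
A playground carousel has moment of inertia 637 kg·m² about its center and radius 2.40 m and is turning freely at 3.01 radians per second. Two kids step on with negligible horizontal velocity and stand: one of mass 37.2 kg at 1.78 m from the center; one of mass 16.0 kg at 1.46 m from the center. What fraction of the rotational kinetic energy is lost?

fraction ≈ 0.193

The added mass arrives with no angular momentum about the center, and any external torque about the center is negligible, so the system's angular momentum is conserved.
Added inertia Σmr² = (37.2)(1.78)² + (16.0)(1.46)² = 152.0 kg·m²; I_f = 637.0 + 152.0 = 789.0 kg·m².
ω_f = I_p ω_i / I_f = (637.0)(3.01) / 789.0 = 2.430 rad/s.
KE_i = ½(637.0)(3.010 rad/s)² = 2886 J; KE_f = ½(789.0)(2.430)² = 2330 J.
Fraction lost = 0.1926.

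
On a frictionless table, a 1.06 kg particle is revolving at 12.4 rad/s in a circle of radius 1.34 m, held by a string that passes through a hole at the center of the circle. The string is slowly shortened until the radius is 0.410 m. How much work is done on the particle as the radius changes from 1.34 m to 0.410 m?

The constraining force is radial, so m r² ω about the center is conserved.
ω₂ = ω₁ (r₁/r₂)² = (12.4)(1.34/0.410)² = 132.5 rad/s.
W = ΔKE = ½m(v₂² − v₁²) = 1417 J.

W ≈ 1420 J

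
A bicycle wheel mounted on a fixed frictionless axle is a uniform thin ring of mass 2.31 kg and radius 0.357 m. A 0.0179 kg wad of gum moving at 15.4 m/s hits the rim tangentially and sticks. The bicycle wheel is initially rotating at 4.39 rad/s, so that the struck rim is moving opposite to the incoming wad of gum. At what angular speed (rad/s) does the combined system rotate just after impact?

About the axle the impulsive forces during the collision are internal, so angular momentum about that axis is conserved.
I_p = (2.31)(0.357)² = 0.2944 kg·m². Taking the sense of the wad of gum's angular momentum as positive, L_{wad} = m v R = (0.0179)(15.4)(0.357) = 0.09841 kg·m²/s.
L_i = −I_p ω_p + m v R = −(0.2944)(4.39) + 0.09841 = -1.194 kg·m²/s.
After sticking, I_f = I_p + m R² = 0.2944 + (0.0179)(0.357)² = 0.2967 kg·m².
ω_f = L_i / I_f = -1.194 / 0.2967 = -4.025 rad/s.

|ω_f| ≈ 4.02 rad/s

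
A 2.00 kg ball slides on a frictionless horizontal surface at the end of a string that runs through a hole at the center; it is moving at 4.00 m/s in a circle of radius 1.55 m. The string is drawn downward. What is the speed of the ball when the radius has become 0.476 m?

v₂ ≈ 13.0 m/s

The only horizontal force on the mass is along the cord (radial), so it exerts no torque about the hole and angular momentum m v r is conserved.
v₂ = v₁ r₁ / r₂ = (4.00)(1.55) / (0.476) = 13.03 m/s.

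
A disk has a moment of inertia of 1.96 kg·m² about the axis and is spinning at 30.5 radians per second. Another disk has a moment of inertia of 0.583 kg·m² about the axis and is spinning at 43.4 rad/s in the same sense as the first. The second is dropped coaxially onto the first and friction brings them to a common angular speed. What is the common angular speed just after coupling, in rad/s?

|ω_f| ≈ 33.5 rad/s

The coupling torques are internal; angular momentum about the shared axis is conserved.
Taking A's sense as positive: L = (1.960)(30.5) + (0.5830)(43.4) = 85.08 kg·m²·rad/s.
Combined I = 1.960 + 0.5830 = 2.543 kg·m².
ω_f = L / I = 85.08 / 2.543 = 33.46 rad/s.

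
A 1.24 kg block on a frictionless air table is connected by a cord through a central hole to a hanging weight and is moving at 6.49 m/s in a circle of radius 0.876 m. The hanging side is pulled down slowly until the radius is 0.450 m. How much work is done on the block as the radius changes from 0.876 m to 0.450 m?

W ≈ 72.8 J

The only horizontal force on the mass is along the cord (radial), so it exerts no torque about the hole and angular momentum m v r is conserved.
v₂ = v₁ r₁ / r₂ = (6.49)(0.876) / (0.450) = 12.63 m/s.
W = ΔKE = ½m(v₂² − v₁²) = 72.85 J.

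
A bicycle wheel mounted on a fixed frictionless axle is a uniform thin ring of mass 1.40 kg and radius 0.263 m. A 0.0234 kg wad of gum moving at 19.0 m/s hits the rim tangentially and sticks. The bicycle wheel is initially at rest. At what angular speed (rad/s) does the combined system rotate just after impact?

The axle reaction passes through the axle and exerts no torque about it; angular momentum about the axle is conserved through the impact.
I_p = (1.40)(0.263)² = 0.09684 kg·m². Taking the sense of the wad of gum's angular momentum as positive, L_{wad} = m v R = (0.0234)(19.0)(0.263) = 0.1169 kg·m²/s.
L_i = 0 + 0.1169 = 0.1169 kg·m²/s.
After sticking, I_f = I_p + m R² = 0.09684 + (0.0234)(0.263)² = 0.09846 kg·m².
ω_f = L_i / I_f = 0.1169 / 0.09846 = 1.188 rad/s.

|ω_f| ≈ 1.19 rad/s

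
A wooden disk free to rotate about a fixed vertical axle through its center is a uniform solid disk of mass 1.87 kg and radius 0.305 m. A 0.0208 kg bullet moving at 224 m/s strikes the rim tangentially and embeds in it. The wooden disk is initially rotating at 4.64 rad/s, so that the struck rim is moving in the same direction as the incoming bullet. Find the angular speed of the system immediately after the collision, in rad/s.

The axle reaction passes through the axle and exerts no torque about it; angular momentum about the axle is conserved through the impact.
I_p = ½(1.87)(0.305)² = 0.08698 kg·m². Taking the sense of the bullet's angular momentum as positive, L_{bullet} = m v R = (0.0208)(224)(0.305) = 1.421 kg·m²/s.
L_i = +I_p ω_p + m v R = +(0.08698)(4.64) + 1.421 = 1.825 kg·m²/s.
After sticking, I_f = I_p + m R² = 0.08698 + (0.0208)(0.305)² = 0.08891 kg·m².
ω_f = L_i / I_f = 1.825 / 0.08891 = 20.52 rad/s.

|ω_f| ≈ 20.5 rad/s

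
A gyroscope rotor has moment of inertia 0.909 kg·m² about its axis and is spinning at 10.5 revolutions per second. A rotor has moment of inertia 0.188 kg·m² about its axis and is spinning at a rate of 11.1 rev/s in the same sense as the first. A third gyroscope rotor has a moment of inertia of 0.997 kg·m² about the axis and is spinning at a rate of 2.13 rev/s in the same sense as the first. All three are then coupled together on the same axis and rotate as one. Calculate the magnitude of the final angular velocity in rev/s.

|ω_f| ≈ 6.57 rev/s

The coupling torques are internal; angular momentum about the shared axis is conserved.
Taking A's sense as positive: L = (0.9090)(10.5) + (0.1880)(11.1) + (0.9970)(2.13) = 13.75 kg·m²·rev/s.
Combined I = 0.9090 + 0.1880 + 0.9970 = 2.094 kg·m².
ω_f = L / I = 13.75 / 2.094 = 6.569 rev/s.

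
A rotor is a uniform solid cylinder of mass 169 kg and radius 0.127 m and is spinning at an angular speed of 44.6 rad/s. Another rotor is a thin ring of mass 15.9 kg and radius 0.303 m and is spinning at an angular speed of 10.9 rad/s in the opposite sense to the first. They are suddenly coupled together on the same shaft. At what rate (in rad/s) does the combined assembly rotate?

|ω_f| ≈ 15.9 rad/s

The coupling torques are internal; angular momentum about the shared axis is conserved.
Moments of inertia: I_A = ½(169)(0.127)² = 1.363 kg·m²; I_B = (15.9)(0.303)² = 1.460 kg·m².
Taking A's sense as positive: L = (1.363)(44.6) − (1.460)(10.9) = 44.87 kg·m²·rad/s.
Combined I = 1.363 + 1.460 = 2.823 kg·m².
ω_f = L / I = 44.87 / 2.823 = 15.90 rad/s.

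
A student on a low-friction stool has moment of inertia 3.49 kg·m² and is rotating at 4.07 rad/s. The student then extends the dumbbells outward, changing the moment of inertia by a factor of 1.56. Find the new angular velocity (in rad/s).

No external torque acts about the spin axis, so angular momentum is conserved.
I₂ = 1.56 × 3.49 = 5.444 kg·m².
ω₂ = I₁ω₁ / I₂ = (3.490)(4.07 rad/s) / (5.444) = 2.609 rad/s.

ω₂ ≈ 2.61 rad/s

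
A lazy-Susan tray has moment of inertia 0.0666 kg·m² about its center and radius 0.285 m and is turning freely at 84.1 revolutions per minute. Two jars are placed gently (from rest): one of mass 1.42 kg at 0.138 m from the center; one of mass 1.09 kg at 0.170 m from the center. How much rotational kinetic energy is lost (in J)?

energy lost ≈ 1.21 J

The added mass arrives with no angular momentum about the center, and any external torque about the center is negligible, so the system's angular momentum is conserved.
Added inertia Σmr² = (1.42)(0.138)² + (1.09)(0.170)² = 0.05854 kg·m²; I_f = 0.06660 + 0.05854 = 0.1251 kg·m².
ω_f = I_p ω_i / I_f = (0.06660)(84.1) / 0.1251 = 44.76 rpm.
KE_i = ½(0.06660)(8.807 rad/s)² = 2.583 J; KE_f = ½(0.1251)(4.687)² = 1.375 J.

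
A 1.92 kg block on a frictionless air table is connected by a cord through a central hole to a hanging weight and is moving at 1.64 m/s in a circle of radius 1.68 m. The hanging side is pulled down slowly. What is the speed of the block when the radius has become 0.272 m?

Central (radial) force ⇒ zero torque about the center ⇒ m v r is constant.
v₂ = v₁ r₁ / r₂ = (1.64)(1.68) / (0.272) = 10.13 m/s.

v₂ ≈ 10.1 m/s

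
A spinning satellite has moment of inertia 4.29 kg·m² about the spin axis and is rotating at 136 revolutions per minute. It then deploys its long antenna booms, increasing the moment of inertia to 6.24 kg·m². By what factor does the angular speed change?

ω₂/ω₁ ≈ 0.688

Angular momentum about the spin axis is conserved since the torque about it is zero.
ω₂/ω₁ = I₁/I₂ = 4.290 / 6.240 = 0.6875.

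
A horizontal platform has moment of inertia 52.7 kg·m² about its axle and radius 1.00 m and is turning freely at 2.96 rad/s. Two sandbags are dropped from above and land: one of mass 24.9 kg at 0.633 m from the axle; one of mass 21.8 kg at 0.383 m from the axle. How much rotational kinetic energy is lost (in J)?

The added mass arrives with no angular momentum about the axle, and any external torque about the axle is negligible, so the system's angular momentum is conserved.
Added inertia Σmr² = (24.9)(0.633)² + (21.8)(0.383)² = 13.17 kg·m²; I_f = 52.70 + 13.17 = 65.87 kg·m².
ω_f = I_p ω_i / I_f = (52.70)(2.96) / 65.87 = 2.368 rad/s.
KE_i = ½(52.70)(2.960 rad/s)² = 230.9 J; KE_f = ½(65.87)(2.368)² = 184.7 J.

energy lost ≈ 46.2 J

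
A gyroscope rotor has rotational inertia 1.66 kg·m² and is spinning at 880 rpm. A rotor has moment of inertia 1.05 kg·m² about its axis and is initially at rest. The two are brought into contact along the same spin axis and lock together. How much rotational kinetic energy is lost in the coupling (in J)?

ΔKE lost ≈ 2730 J

The coupling torques are internal; angular momentum about the shared axis is conserved.
Taking A's sense as positive: L = (1.660)(880) = 1461 kg·m²·rpm.
Combined I = 1.660 + 1.050 = 2.710 kg·m².
ω_f = L / I = 1461 / 2.710 = 539.0 rpm.
KE_i = ½ΣIω² = 7049 J; KE_f = ½(2.710)(56.45)² = 4318 J.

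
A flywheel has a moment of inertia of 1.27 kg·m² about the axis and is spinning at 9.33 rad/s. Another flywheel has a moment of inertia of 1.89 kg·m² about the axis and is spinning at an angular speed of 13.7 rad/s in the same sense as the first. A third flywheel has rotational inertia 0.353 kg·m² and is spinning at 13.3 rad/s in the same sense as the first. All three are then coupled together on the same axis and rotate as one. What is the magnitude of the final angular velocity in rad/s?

|ω_f| ≈ 12.1 rad/s

No external torque acts about the common axis, so total angular momentum is conserved.
Taking A's sense as positive: L = (1.270)(9.33) + (1.890)(13.7) + (0.3530)(13.3) = 42.44 kg·m²·rad/s.
Combined I = 1.270 + 1.890 + 0.3530 = 3.513 kg·m².
ω_f = L / I = 42.44 / 3.513 = 12.08 rad/s.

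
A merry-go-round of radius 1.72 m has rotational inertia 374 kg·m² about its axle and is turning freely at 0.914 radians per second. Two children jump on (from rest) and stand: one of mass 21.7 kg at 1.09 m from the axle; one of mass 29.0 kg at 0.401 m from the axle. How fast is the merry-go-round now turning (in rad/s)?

ω_f ≈ 0.845 rad/s

The added mass arrives with no angular momentum about the axle, and any external torque about the axle is negligible, so the system's angular momentum is conserved.
Added inertia Σmr² = (21.7)(1.09)² + (29.0)(0.401)² = 30.44 kg·m²; I_f = 374.0 + 30.44 = 404.4 kg·m².
ω_f = I_p ω_i / I_f = (374.0)(0.914) / 404.4 = 0.8452 rad/s.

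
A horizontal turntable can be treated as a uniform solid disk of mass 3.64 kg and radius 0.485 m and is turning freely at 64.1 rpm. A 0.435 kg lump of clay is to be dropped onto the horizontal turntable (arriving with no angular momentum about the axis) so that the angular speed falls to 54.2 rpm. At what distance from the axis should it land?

r ≈ 0.424 m

The added mass arrives with no angular momentum about the axis, and any external torque about the axis is negligible, so the system's angular momentum is conserved.
I_p = ½(3.64)(0.485)² = 0.4281 kg·m².
I_p ω_i = (I_p + m r²) ω_f ⇒ m r² = I_p(ω_i/ω_f − 1) = 0.4281(64.1/54.2 − 1) = 0.07820 kg·m².
r = √(0.07820/0.435) = 0.4240 m.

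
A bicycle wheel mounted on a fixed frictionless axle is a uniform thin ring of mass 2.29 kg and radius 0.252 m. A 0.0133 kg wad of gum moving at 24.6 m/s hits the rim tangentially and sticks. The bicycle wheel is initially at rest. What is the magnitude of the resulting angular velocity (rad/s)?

|ω_f| ≈ 0.564 rad/s

The axle reaction passes through the axle and exerts no torque about it; angular momentum about the axle is conserved through the impact.
I_p = (2.29)(0.252)² = 0.1454 kg·m². Taking the sense of the wad of gum's angular momentum as positive, L_{wad} = m v R = (0.0133)(24.6)(0.252) = 0.08245 kg·m²/s.
L_i = 0 + 0.08245 = 0.08245 kg·m²/s.
After sticking, I_f = I_p + m R² = 0.1454 + (0.0133)(0.252)² = 0.1463 kg·m².
ω_f = L_i / I_f = 0.08245 / 0.1463 = 0.5637 rad/s.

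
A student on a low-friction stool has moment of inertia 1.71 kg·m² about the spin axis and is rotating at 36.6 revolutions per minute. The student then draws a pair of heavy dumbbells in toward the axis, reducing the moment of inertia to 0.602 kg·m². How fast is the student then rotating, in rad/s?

ω₂ ≈ 10.9 rad/s

Angular momentum about the spin axis is conserved since the torque about it is zero.
ω₂ = I₁ω₁ / I₂ = (1.710)(36.6 rpm) / (0.6020) = 104.0 rpm = 10.89 rad/s.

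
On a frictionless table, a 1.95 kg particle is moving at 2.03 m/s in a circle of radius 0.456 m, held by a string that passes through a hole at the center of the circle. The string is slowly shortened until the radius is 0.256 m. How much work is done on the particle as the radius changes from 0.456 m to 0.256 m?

W ≈ 8.73 J

The only horizontal force on the mass is along the cord (radial), so it exerts no torque about the hole and angular momentum m v r is conserved.
v₂ = v₁ r₁ / r₂ = (2.03)(0.456) / (0.256) = 3.616 m/s.
W = ΔKE = ½m(v₂² − v₁²) = 8.730 J.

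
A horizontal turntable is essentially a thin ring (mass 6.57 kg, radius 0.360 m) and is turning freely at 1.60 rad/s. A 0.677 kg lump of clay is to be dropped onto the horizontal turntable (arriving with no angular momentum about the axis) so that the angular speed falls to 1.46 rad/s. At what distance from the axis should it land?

r ≈ 0.347 m

No external torque acts about the axis; L_before = L_after.
I_p = (6.57)(0.360)² = 0.8515 kg·m².
I_p ω_i = (I_p + m r²) ω_f ⇒ m r² = I_p(ω_i/ω_f − 1) = 0.8515(1.60/1.46 − 1) = 0.08165 kg·m².
r = √(0.08165/0.677) = 0.3473 m.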